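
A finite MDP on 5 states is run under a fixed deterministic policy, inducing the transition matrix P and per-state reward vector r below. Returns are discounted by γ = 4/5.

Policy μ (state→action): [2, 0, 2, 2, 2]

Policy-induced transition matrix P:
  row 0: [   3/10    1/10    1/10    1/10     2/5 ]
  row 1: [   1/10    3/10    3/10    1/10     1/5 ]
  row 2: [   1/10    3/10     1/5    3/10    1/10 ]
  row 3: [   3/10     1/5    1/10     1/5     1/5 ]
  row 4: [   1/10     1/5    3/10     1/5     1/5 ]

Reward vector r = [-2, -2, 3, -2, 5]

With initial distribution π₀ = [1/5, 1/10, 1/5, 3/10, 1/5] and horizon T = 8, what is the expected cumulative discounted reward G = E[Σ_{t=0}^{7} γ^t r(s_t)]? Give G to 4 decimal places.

G = 2.0496

t=0: π = [0.2000, 0.1000, 0.2000, 0.3000, 0.2000], E[r] = 0.4000, γ^t·E[r] = 0.400000, running G = 0.400000
t=1: π = [0.2000, 0.2100, 0.1800, 0.1900, 0.2200], E[r] = 0.4400, γ^t·E[r] = 0.352000, running G = 0.752000
t=2: π = [0.1780, 0.2190, 0.2040, 0.1770, 0.2220], E[r] = 0.5740, γ^t·E[r] = 0.367360, running G = 1.119360
t=3: π = [0.1710, 0.2245, 0.2086, 0.1807, 0.2152], E[r] = 0.5494, γ^t·E[r] = 0.281293, running G = 1.400653
t=4: π = [0.1703, 0.2262, 0.2088, 0.1813, 0.2133], E[r] = 0.5374, γ^t·E[r] = 0.220111, running G = 1.620764
t=5: π = [0.1703, 0.2265, 0.2088, 0.1812, 0.2132], E[r] = 0.5363, γ^t·E[r] = 0.175724, running G = 1.796487
t=6: π = [0.1703, 0.2265, 0.2088, 0.1812, 0.2132], E[r] = 0.5364, γ^t·E[r] = 0.140603, running G = 1.937091
t=7: π = [0.1703, 0.2265, 0.2088, 0.1812, 0.2132], E[r] = 0.5364, γ^t·E[r] = 0.112481, running G = 2.049572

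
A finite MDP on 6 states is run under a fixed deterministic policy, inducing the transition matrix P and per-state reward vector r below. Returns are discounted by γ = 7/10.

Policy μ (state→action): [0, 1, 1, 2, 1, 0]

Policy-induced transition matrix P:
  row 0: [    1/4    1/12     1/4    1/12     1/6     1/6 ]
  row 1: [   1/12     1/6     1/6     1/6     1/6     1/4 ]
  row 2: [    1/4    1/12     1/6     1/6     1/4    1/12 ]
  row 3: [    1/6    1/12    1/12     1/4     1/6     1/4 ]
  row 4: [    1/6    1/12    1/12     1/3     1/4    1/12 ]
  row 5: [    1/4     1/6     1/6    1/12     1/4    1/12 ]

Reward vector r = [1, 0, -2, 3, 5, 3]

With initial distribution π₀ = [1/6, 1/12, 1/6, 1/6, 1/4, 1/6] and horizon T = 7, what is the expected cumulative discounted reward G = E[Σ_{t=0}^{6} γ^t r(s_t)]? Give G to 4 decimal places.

t=0: π = [0.1667, 0.0833, 0.1667, 0.1667, 0.2500, 0.1667], E[r] = 2.0833, γ^t·E[r] = 2.083333, running G = 2.083333
t=1: π = [0.2014, 0.1042, 0.1458, 0.1944, 0.2153, 0.1389], E[r] = 1.9861, γ^t·E[r] = 1.390278, running G = 3.473611
t=2: π = [0.1985, 0.1036, 0.1493, 0.1904, 0.2083, 0.1499], E[r] = 1.9624, γ^t·E[r] = 0.961568, running G = 4.435179
t=3: π = [0.1995, 0.1045, 0.1500, 0.1882, 0.2090, 0.1489], E[r] = 1.9556, γ^t·E[r] = 0.670782, running G = 5.105961
t=4: π = [0.1995, 0.1044, 0.1502, 0.1881, 0.2090, 0.1487], E[r] = 1.9547, γ^t·E[r] = 0.469320, running G = 5.575281
t=5: π = [0.1995, 0.1044, 0.1502, 0.1882, 0.2090, 0.1487], E[r] = 1.9547, γ^t·E[r] = 0.328528, running G = 5.903809
t=6: π = [0.1995, 0.1044, 0.1502, 0.1882, 0.2090, 0.1487], E[r] = 1.9547, γ^t·E[r] = 0.229971, running G = 6.133780

G = 6.1338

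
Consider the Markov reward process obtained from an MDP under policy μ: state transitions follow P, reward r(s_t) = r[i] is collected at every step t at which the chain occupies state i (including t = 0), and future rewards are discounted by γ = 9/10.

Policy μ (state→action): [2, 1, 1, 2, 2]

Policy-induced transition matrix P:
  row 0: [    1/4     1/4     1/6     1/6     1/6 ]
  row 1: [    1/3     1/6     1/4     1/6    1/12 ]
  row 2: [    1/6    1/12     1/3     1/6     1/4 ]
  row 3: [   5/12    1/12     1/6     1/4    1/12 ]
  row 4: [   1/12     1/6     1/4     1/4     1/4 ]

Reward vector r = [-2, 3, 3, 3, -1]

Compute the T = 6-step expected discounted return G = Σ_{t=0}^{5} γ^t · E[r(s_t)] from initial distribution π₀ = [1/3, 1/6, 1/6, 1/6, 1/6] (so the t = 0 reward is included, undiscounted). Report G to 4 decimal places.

t=0: π = [0.3333, 0.1667, 0.1667, 0.1667, 0.1667], E[r] = 0.6667, γ^t·E[r] = 0.666667, running G = 0.666667
t=1: π = [0.2500, 0.1667, 0.2222, 0.1944, 0.1667], E[r] = 1.0833, γ^t·E[r] = 0.975000, running G = 1.641667
t=2: π = [0.2500, 0.1528, 0.2315, 0.1968, 0.1690], E[r] = 1.0741, γ^t·E[r] = 0.870000, running G = 2.511667
t=3: π = [0.2481, 0.1518, 0.2321, 0.1971, 0.1709], E[r] = 1.0760, γ^t·E[r] = 0.784406, running G = 3.296073
t=4: π = [0.2477, 0.1516, 0.2322, 0.1973, 0.1712], E[r] = 1.0769, γ^t·E[r] = 0.706556, running G = 4.002629
t=5: π = [0.2476, 0.1515, 0.2323, 0.1974, 0.1712], E[r] = 1.0770, γ^t·E[r] = 0.635940, running G = 4.638569

G = 4.6386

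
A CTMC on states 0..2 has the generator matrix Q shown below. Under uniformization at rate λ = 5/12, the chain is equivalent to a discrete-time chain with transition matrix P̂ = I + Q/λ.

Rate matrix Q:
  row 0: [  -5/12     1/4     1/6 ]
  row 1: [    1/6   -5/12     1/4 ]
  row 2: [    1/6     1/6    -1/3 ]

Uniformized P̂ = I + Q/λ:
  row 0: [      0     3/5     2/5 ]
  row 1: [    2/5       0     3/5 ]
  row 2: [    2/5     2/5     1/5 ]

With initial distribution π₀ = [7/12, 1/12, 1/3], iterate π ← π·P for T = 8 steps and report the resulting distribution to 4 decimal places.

t=0: π = [0.5833, 0.0833, 0.3333]
t=1: π = [0.1667, 0.4833, 0.3500]
t=2: π = [0.3333, 0.2400, 0.4267]
t=3: π = [0.2667, 0.3707, 0.3627]
t=4: π = [0.2933, 0.3051, 0.4016]
t=5: π = [0.2827, 0.3366, 0.3807]
t=6: π = [0.2869, 0.3219, 0.3912]
t=7: π = [0.2852, 0.3286, 0.3861]
t=8: π = [0.2859, 0.3256, 0.3885]

π = [0.2859, 0.3256, 0.3885]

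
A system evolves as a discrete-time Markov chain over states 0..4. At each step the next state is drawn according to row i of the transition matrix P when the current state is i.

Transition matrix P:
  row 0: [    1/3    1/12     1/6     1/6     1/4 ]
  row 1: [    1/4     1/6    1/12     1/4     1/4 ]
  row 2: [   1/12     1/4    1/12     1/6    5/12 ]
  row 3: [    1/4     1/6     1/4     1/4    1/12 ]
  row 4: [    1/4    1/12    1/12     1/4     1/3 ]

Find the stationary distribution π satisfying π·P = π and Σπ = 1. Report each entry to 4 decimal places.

π = [0.2472, 0.1362, 0.1402, 0.2177, 0.2586]

Balance equations π_j = Σ_i π_i·P[i][j]:
  π_0 = 1/3·π_0 + 1/4·π_1 + 1/12·π_2 + 1/4·π_3 + 1/4·π_4
  π_1 = 1/12·π_0 + 1/6·π_1 + 1/4·π_2 + 1/6·π_3 + 1/12·π_4
  π_2 = 1/6·π_0 + 1/12·π_1 + 1/12·π_2 + 1/4·π_3 + 1/12·π_4
  π_3 = 1/6·π_0 + 1/4·π_1 + 1/6·π_2 + 1/4·π_3 + 1/4·π_4
  normalize: π_0 + π_1 + π_2 + π_3 + π_4 = 1
Solving the linear system gives exactly π = [67/271, 406/2981, 38/271, 59/271, 771/2981].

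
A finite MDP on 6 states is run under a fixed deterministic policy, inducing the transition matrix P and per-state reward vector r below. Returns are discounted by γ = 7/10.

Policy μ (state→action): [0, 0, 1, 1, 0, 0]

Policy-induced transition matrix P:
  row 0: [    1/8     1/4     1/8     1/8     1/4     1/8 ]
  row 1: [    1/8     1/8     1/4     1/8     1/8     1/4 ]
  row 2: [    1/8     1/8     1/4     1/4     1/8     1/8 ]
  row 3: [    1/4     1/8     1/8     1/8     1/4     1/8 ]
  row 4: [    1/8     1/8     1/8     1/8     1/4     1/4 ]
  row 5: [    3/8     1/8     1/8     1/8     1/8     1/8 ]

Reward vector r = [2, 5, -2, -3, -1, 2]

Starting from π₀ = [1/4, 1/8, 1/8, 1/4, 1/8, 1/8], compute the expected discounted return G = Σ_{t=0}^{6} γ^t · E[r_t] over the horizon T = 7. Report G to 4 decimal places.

G = 1.2892

t=0: π = [0.2500, 0.1250, 0.1250, 0.2500, 0.1250, 0.1250], E[r] = 0.2500, γ^t·E[r] = 0.250000, running G = 0.250000
t=1: π = [0.1875, 0.1563, 0.1563, 0.1406, 0.2031, 0.1563], E[r] = 0.5313, γ^t·E[r] = 0.371875, running G = 0.621875
t=2: π = [0.1816, 0.1484, 0.1641, 0.1445, 0.1914, 0.1699], E[r] = 0.4922, γ^t·E[r] = 0.241172, running G = 0.863047
t=3: π = [0.1855, 0.1477, 0.1641, 0.1455, 0.1897, 0.1675], E[r] = 0.4902, γ^t·E[r] = 0.168150, running G = 1.031197
t=4: π = [0.1851, 0.1482, 0.1640, 0.1455, 0.1901, 0.1672], E[r] = 0.4909, γ^t·E[r] = 0.117859, running G = 1.149056
t=5: π = [0.1850, 0.1481, 0.1640, 0.1455, 0.1901, 0.1673], E[r] = 0.4906, γ^t·E[r] = 0.082453, running G = 1.231509
t=6: π = [0.1850, 0.1481, 0.1640, 0.1455, 0.1901, 0.1673], E[r] = 0.4906, γ^t·E[r] = 0.057715, running G = 1.289224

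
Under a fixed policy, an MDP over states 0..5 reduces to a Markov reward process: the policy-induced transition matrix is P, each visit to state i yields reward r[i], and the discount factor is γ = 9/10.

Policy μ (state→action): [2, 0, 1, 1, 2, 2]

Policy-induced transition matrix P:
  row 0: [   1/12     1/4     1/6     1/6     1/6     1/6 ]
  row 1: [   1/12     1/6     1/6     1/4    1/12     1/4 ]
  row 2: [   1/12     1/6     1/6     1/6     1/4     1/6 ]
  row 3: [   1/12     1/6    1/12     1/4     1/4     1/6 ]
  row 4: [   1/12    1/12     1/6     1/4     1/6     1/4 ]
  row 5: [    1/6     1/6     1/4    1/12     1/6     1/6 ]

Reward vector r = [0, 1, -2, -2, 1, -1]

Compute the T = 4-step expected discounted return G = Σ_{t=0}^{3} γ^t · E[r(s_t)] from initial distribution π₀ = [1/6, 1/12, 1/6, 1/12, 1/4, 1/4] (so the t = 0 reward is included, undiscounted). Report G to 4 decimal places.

t=0: π = [0.1667, 0.0833, 0.1667, 0.0833, 0.2500, 0.2500], E[r] = -0.4167, γ^t·E[r] = -0.416667, running G = -0.416667
t=1: π = [0.1042, 0.1597, 0.1806, 0.1806, 0.1806, 0.1944], E[r] = -0.5764, γ^t·E[r] = -0.518750, running G = -0.935417
t=2: π = [0.0995, 0.1603, 0.1678, 0.1939, 0.1834, 0.1950], E[r] = -0.5747, γ^t·E[r] = -0.465469, running G = -1.400885
t=3: π = [0.0996, 0.1597, 0.1668, 0.1952, 0.1834, 0.1953], E[r] = -0.5761, γ^t·E[r] = -0.420012, running G = -1.820897

G = -1.8209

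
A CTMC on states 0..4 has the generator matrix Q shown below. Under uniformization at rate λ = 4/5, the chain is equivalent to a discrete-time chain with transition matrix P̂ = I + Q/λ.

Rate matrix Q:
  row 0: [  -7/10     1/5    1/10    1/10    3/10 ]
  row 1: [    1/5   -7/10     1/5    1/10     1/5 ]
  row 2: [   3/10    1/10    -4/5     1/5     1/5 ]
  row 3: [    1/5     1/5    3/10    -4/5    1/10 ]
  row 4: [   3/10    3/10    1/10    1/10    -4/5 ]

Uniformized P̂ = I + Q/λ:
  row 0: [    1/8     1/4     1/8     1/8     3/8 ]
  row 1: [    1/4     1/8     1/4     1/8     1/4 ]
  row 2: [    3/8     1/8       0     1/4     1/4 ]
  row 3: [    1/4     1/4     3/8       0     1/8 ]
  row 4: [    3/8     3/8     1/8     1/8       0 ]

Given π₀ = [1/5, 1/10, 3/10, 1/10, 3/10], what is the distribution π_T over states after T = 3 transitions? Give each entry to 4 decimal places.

t=0: π = [0.2000, 0.1000, 0.3000, 0.1000, 0.3000]
t=1: π = [0.3000, 0.2375, 0.1250, 0.1500, 0.1875]
t=2: π = [0.2516, 0.2281, 0.1766, 0.1219, 0.2219]
t=3: π = [0.2684, 0.2271, 0.1619, 0.1318, 0.2107]

π = [0.2684, 0.2271, 0.1619, 0.1318, 0.2107]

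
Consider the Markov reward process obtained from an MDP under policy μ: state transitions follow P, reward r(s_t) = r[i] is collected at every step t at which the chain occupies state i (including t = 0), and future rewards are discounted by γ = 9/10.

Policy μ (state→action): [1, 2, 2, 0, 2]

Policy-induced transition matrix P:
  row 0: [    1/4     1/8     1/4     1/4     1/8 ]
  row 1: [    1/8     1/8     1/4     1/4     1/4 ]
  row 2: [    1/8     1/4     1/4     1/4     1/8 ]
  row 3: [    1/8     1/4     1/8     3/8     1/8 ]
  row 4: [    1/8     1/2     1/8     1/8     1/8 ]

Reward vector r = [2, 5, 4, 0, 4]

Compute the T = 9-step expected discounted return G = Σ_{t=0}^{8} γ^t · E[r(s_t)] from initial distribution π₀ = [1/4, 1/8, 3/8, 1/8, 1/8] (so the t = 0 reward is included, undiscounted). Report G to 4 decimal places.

t=0: π = [0.2500, 0.1250, 0.3750, 0.1250, 0.1250], E[r] = 3.1250, γ^t·E[r] = 3.125000, running G = 3.125000
t=1: π = [0.1563, 0.2344, 0.2188, 0.2500, 0.1406], E[r] = 2.9219, γ^t·E[r] = 2.629688, running G = 5.754688
t=2: π = [0.1445, 0.2363, 0.2012, 0.2637, 0.1543], E[r] = 2.8926, γ^t·E[r] = 2.342988, running G = 8.097676
t=3: π = [0.1431, 0.2410, 0.1978, 0.2637, 0.1545], E[r] = 2.9001, γ^t·E[r] = 2.114207, running G = 10.211883
t=4: π = [0.1429, 0.2406, 0.1977, 0.2636, 0.1551], E[r] = 2.9003, γ^t·E[r] = 1.902886, running G = 12.114769
t=5: π = [0.1429, 0.2408, 0.1977, 0.2636, 0.1551], E[r] = 2.9009, γ^t·E[r] = 1.712929, running G = 13.827698
t=6: π = [0.1429, 0.2408, 0.1977, 0.2636, 0.1551], E[r] = 2.9008, γ^t·E[r] = 1.541630, running G = 15.369328
t=7: π = [0.1429, 0.2408, 0.1977, 0.2636, 0.1551], E[r] = 2.9009, γ^t·E[r] = 1.387480, running G = 16.756808
t=8: π = [0.1429, 0.2408, 0.1977, 0.2636, 0.1551], E[r] = 2.9009, γ^t·E[r] = 1.248731, running G = 18.005538

G = 18.0055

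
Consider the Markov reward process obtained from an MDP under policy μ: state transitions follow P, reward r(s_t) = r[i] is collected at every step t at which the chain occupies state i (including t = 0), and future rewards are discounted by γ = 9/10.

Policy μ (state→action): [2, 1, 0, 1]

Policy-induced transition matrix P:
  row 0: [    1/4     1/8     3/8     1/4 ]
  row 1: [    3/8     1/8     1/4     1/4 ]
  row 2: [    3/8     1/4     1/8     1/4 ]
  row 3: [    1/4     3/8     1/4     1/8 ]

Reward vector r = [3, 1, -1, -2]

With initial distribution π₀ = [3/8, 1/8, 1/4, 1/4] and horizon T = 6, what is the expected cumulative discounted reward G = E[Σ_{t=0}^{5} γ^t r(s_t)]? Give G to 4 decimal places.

t=0: π = [0.3750, 0.1250, 0.2500, 0.2500], E[r] = 0.5000, γ^t·E[r] = 0.500000, running G = 0.500000
t=1: π = [0.2969, 0.2188, 0.2656, 0.2188], E[r] = 0.4063, γ^t·E[r] = 0.365625, running G = 0.865625
t=2: π = [0.3105, 0.2129, 0.2539, 0.2227], E[r] = 0.4453, γ^t·E[r] = 0.360703, running G = 1.226328
t=3: π = [0.3083, 0.2124, 0.2571, 0.2222], E[r] = 0.4360, γ^t·E[r] = 0.317870, running G = 1.544198
t=4: π = [0.3087, 0.2127, 0.2564, 0.2222], E[r] = 0.4379, γ^t·E[r] = 0.287284, running G = 1.831482
t=5: π = [0.3086, 0.2126, 0.2565, 0.2222], E[r] = 0.4375, γ^t·E[r] = 0.258362, running G = 2.089844

G = 2.0898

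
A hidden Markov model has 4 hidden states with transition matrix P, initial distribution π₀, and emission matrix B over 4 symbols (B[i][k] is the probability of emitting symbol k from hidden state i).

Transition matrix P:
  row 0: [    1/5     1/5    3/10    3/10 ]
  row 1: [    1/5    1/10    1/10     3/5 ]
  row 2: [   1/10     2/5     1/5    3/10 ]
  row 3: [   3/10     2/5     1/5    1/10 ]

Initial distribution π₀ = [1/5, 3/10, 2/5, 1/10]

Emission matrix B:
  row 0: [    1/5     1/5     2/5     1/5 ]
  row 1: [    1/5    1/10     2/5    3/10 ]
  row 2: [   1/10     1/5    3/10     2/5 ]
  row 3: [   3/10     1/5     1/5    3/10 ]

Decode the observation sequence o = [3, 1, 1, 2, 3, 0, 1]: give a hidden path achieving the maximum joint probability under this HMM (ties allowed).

path = [2, 1, 3, 1, 3, 1, 3]

t=0: δ = [4.000e-02, 9.000e-02, 1.600e-01, 3.000e-02]  (obs o_0=3)
t=1: δ = [3.600e-03, 6.400e-03, 6.400e-03, 1.080e-02]  ψ = [1, 2, 2, 1]  (obs o_1=1)
t=2: δ = [6.480e-04, 4.320e-04, 4.320e-04, 7.680e-04]  ψ = [3, 3, 3, 1]  (obs o_2=1)
t=3: δ = [9.216e-05, 1.229e-04, 5.832e-05, 5.184e-05]  ψ = [3, 3, 0, 1]  (obs o_3=2)
t=4: δ = [4.915e-06, 6.998e-06, 1.106e-05, 2.212e-05]  ψ = [1, 2, 0, 1]  (obs o_4=3)
t=5: δ = [1.327e-06, 1.769e-06, 4.424e-07, 1.260e-06]  ψ = [3, 3, 3, 1]  (obs o_5=0)
t=6: δ = [7.558e-08, 5.039e-08, 7.963e-08, 2.123e-07]  ψ = [3, 3, 0, 1]  (obs o_6=1)
backtrack: best end state = 3; path = [2, 1, 3, 1, 3, 1, 3]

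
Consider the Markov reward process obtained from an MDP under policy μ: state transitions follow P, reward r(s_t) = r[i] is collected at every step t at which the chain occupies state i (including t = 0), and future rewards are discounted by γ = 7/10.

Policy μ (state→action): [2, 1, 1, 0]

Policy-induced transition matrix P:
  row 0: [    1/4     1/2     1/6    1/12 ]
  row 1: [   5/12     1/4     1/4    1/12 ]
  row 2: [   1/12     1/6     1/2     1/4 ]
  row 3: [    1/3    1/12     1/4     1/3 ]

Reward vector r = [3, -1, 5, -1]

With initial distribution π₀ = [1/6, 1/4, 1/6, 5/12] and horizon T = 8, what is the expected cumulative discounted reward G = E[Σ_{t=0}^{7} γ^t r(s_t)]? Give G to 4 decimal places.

G = 4.6131

t=0: π = [0.1667, 0.2500, 0.1667, 0.4167], E[r] = 0.6667, γ^t·E[r] = 0.666667, running G = 0.666667
t=1: π = [0.2986, 0.2083, 0.2778, 0.2153], E[r] = 1.8611, γ^t·E[r] = 1.302778, running G = 1.969444
t=2: π = [0.2564, 0.2656, 0.2946, 0.1834], E[r] = 1.7928, γ^t·E[r] = 0.878484, running G = 2.847928
t=3: π = [0.2605, 0.2590, 0.3023, 0.1783], E[r] = 1.8555, γ^t·E[r] = 0.636442, running G = 3.484371
t=4: π = [0.2576, 0.2602, 0.3039, 0.1783], E[r] = 1.8537, γ^t·E[r] = 0.445083, running G = 3.929454
t=5: π = [0.2576, 0.2594, 0.3045, 0.1785], E[r] = 1.8573, γ^t·E[r] = 0.312157, running G = 4.241611
t=6: π = [0.2574, 0.2593, 0.3047, 0.1787], E[r] = 1.8574, γ^t·E[r] = 0.218520, running G = 4.460130
t=7: π = [0.2573, 0.2592, 0.3047, 0.1788], E[r] = 1.8576, γ^t·E[r] = 0.152983, running G = 4.613113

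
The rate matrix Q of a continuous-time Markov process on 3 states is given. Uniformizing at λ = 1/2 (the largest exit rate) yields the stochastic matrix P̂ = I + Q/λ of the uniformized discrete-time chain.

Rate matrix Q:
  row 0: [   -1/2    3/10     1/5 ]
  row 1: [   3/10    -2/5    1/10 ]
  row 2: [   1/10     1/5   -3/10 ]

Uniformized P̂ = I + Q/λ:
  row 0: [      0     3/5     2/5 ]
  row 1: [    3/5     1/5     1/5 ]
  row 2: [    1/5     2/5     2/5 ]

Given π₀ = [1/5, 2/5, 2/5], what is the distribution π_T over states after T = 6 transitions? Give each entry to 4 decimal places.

t=0: π = [0.2000, 0.4000, 0.4000]
t=1: π = [0.3200, 0.3600, 0.3200]
t=2: π = [0.2800, 0.3920, 0.3280]
t=3: π = [0.3008, 0.3776, 0.3216]
t=4: π = [0.2909, 0.3846, 0.3245]
t=5: π = [0.2957, 0.3812, 0.3231]
t=6: π = [0.2934, 0.3829, 0.3238]

π = [0.2934, 0.3829, 0.3238]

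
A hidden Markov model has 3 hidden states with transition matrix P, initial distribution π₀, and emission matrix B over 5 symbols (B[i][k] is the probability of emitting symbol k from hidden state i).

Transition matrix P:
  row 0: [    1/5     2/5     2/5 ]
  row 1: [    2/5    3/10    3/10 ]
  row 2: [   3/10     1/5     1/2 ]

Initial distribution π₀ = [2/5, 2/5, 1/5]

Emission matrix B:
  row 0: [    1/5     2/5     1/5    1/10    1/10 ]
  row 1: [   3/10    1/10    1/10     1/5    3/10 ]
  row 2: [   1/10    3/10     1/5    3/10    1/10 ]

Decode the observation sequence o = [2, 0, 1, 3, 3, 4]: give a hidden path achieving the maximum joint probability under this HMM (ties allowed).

path = [0, 1, 0, 2, 2, 1]

t=0: δ = [8.000e-02, 4.000e-02, 4.000e-02]  (obs o_0=2)
t=1: δ = [3.200e-03, 9.600e-03, 3.200e-03]  ψ = [0, 0, 0]  (obs o_1=0)
t=2: δ = [1.536e-03, 2.880e-04, 8.640e-04]  ψ = [1, 1, 1]  (obs o_2=1)
t=3: δ = [3.072e-05, 1.229e-04, 1.843e-04]  ψ = [0, 0, 0]  (obs o_3=3)
t=4: δ = [5.530e-06, 7.373e-06, 2.765e-05]  ψ = [2, 1, 2]  (obs o_4=3)
t=5: δ = [8.294e-07, 1.659e-06, 1.382e-06]  ψ = [2, 2, 2]  (obs o_5=4)
backtrack: best end state = 1; path = [0, 1, 0, 2, 2, 1]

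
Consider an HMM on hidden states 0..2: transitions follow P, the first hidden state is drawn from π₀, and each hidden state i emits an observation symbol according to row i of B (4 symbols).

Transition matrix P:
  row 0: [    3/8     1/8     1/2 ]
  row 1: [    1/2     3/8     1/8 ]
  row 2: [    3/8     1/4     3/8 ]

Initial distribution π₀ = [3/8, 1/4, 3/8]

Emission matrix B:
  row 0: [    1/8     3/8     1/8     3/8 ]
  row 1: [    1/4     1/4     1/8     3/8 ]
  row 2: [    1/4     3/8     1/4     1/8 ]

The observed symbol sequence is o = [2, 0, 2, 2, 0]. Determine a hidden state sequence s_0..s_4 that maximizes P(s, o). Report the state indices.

path = [2, 2, 2, 2, 2]

t=0: δ = [4.688e-02, 3.125e-02, 9.375e-02]  (obs o_0=2)
t=1: δ = [4.395e-03, 5.859e-03, 8.789e-03]  ψ = [2, 2, 2]  (obs o_1=0)
t=2: δ = [4.120e-04, 2.747e-04, 8.240e-04]  ψ = [2, 1, 2]  (obs o_2=2)
t=3: δ = [3.862e-05, 2.575e-05, 7.725e-05]  ψ = [2, 2, 2]  (obs o_3=2)
t=4: δ = [3.621e-06, 4.828e-06, 7.242e-06]  ψ = [2, 2, 2]  (obs o_4=0)
backtrack: best end state = 2; path = [2, 2, 2, 2, 2]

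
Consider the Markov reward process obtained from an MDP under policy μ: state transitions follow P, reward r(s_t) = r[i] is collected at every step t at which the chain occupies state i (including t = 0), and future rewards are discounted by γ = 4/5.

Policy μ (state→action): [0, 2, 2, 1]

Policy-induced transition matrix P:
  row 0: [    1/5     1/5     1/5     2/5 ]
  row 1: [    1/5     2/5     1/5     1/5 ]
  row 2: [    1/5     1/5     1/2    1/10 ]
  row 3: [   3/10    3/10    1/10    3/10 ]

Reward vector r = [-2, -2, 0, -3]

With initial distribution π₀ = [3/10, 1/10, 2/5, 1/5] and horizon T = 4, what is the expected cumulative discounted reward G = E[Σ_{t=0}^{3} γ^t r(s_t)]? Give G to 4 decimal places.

t=0: π = [0.3000, 0.1000, 0.4000, 0.2000], E[r] = -1.4000, γ^t·E[r] = -1.400000, running G = -1.400000
t=1: π = [0.2200, 0.2400, 0.3000, 0.2400], E[r] = -1.6400, γ^t·E[r] = -1.312000, running G = -2.712000
t=2: π = [0.2240, 0.2720, 0.2660, 0.2380], E[r] = -1.7060, γ^t·E[r] = -1.091840, running G = -3.803840
t=3: π = [0.2238, 0.2782, 0.2560, 0.2420], E[r] = -1.7300, γ^t·E[r] = -0.885760, running G = -4.689600

G = -4.6896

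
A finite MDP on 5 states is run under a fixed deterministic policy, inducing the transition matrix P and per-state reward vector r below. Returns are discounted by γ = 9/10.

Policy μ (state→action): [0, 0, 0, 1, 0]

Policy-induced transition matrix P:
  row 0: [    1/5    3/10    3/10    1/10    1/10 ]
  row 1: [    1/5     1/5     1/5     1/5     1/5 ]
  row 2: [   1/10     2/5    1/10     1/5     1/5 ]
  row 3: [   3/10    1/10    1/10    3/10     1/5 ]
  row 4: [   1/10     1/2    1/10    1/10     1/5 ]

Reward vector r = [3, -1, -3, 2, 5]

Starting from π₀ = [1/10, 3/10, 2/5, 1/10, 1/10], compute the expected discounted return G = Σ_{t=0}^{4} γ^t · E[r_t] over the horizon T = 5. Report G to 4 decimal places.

t=0: π = [0.1000, 0.3000, 0.4000, 0.1000, 0.1000], E[r] = -0.5000, γ^t·E[r] = -0.500000, running G = -0.500000
t=1: π = [0.1600, 0.3100, 0.1500, 0.1900, 0.1900], E[r] = 1.0500, γ^t·E[r] = 0.945000, running G = 0.445000
t=2: π = [0.1850, 0.2840, 0.1630, 0.1840, 0.1840], E[r] = 1.0700, γ^t·E[r] = 0.866700, running G = 1.311700
t=3: π = [0.1837, 0.2879, 0.1654, 0.1815, 0.1815], E[r] = 1.0375, γ^t·E[r] = 0.756338, running G = 2.068038
t=4: π = [0.1835, 0.2878, 0.1655, 0.1816, 0.1816], E[r] = 1.0375, γ^t·E[r] = 0.680671, running G = 2.748708

G = 2.7487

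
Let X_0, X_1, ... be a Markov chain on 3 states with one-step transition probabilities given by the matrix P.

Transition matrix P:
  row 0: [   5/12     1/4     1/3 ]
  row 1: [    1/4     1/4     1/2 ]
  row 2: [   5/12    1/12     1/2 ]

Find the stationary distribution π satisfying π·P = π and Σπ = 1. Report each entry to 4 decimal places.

Balance equations π_j = Σ_i π_i·P[i][j]:
  π_0 = 5/12·π_0 + 1/4·π_1 + 5/12·π_2
  π_1 = 1/4·π_0 + 1/4·π_1 + 1/12·π_2
  normalize: π_0 + π_1 + π_2 = 1
Solving the linear system gives exactly π = [12/31, 11/62, 27/62].

π = [0.3871, 0.1774, 0.4355]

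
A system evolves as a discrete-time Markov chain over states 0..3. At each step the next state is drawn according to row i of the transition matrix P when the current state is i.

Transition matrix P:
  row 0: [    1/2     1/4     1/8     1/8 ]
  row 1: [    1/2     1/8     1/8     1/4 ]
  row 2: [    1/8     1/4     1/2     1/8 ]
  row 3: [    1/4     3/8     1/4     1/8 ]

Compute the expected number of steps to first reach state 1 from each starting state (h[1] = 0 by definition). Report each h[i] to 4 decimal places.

First-step conditioning: h[1] = 0; for i ≠ 1, h[i] = 1 + Σ_k P[i][k]·h[k].
  h[0] = 1 + 1/2·h[0] + 1/8·h[2] + 1/8·h[3]
  h[2] = 1 + 1/8·h[0] + 1/2·h[2] + 1/8·h[3]
  h[3] = 1 + 1/4·h[0] + 1/4·h[2] + 1/8·h[3]
Solving the 3×3 linear system over states ≠ 1 gives exactly h = [64/17, 0, 64/17, 56/17] (h[1] = 0 is the target).

h = [3.7647, 0.0000, 3.7647, 3.2941]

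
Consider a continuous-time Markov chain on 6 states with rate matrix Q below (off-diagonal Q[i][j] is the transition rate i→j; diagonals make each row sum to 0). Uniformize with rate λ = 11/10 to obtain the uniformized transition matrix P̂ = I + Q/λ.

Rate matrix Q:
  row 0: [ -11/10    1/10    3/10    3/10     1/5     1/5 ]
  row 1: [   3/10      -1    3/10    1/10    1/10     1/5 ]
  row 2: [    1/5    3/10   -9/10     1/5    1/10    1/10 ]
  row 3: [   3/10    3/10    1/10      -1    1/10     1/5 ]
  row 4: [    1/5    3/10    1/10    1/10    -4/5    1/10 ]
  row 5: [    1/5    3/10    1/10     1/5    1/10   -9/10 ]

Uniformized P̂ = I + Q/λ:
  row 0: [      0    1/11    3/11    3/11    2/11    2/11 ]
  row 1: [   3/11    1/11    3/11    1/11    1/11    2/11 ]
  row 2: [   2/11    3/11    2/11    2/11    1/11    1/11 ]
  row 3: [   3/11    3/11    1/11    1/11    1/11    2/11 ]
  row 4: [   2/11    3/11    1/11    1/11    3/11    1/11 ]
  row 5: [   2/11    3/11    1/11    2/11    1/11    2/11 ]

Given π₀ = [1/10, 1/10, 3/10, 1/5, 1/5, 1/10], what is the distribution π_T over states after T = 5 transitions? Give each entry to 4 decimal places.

t=0: π = [0.1000, 0.1000, 0.3000, 0.2000, 0.2000, 0.1000]
t=1: π = [0.1909, 0.2364, 0.1545, 0.1455, 0.1364, 0.1364]
t=2: π = [0.1818, 0.1950, 0.1826, 0.1521, 0.1331, 0.1554]
t=3: π = [0.1803, 0.2042, 0.1760, 0.1547, 0.1316, 0.1531]
t=4: π = [0.1817, 0.2028, 0.1768, 0.1536, 0.1312, 0.1538]
t=5: π = [0.1812, 0.2028, 0.1769, 0.1540, 0.1313, 0.1538]

π = [0.1812, 0.2028, 0.1769, 0.1540, 0.1313, 0.1538]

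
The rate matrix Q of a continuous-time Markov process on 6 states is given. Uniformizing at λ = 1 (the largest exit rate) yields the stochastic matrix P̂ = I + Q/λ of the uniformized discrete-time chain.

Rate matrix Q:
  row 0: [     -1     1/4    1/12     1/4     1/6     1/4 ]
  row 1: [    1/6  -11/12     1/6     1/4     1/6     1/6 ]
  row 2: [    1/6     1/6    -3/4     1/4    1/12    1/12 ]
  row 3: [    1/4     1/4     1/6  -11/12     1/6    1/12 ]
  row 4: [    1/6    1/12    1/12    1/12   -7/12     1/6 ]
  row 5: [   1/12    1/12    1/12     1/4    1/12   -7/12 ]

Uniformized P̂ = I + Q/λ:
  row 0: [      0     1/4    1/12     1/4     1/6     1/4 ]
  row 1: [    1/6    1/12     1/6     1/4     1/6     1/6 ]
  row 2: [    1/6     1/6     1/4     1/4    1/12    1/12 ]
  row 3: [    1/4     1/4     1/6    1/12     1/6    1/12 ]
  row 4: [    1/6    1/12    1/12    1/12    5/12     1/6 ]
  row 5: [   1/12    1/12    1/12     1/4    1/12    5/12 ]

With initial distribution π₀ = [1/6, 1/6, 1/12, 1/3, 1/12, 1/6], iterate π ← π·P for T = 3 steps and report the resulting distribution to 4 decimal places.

π = [0.1426, 0.1501, 0.1345, 0.1878, 0.1840, 0.2010]

t=0: π = [0.1667, 0.1667, 0.0833, 0.3333, 0.0833, 0.1667]
t=1: π = [0.1528, 0.1736, 0.1389, 0.1806, 0.1667, 0.1875]
t=2: π = [0.1406, 0.1505, 0.1360, 0.1921, 0.1811, 0.1997]
t=3: π = [0.1426, 0.1501, 0.1345, 0.1878, 0.1840, 0.2010]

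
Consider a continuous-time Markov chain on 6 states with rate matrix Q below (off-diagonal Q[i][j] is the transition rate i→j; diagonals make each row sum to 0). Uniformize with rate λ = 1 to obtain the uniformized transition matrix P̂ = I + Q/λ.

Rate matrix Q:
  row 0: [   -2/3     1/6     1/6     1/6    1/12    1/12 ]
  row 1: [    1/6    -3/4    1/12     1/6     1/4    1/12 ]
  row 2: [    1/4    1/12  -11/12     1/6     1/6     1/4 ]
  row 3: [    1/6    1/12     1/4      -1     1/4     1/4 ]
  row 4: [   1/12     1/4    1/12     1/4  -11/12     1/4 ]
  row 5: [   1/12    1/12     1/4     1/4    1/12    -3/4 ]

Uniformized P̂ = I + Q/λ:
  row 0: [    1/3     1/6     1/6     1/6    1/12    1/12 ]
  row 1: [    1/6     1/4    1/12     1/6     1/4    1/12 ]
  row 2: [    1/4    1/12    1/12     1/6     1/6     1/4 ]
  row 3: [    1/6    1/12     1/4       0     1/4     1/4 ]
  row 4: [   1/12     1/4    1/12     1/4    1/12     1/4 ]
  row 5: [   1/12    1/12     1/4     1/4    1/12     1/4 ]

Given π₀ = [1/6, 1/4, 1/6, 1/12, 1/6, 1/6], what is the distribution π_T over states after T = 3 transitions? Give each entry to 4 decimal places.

π = [0.1812, 0.1491, 0.1578, 0.1680, 0.1492, 0.1946]

t=0: π = [0.1667, 0.2500, 0.1667, 0.0833, 0.1667, 0.1667]
t=1: π = [0.1806, 0.1667, 0.1389, 0.1806, 0.1528, 0.1806]
t=2: π = [0.1806, 0.1516, 0.1586, 0.1644, 0.1528, 0.1921]
t=3: π = [0.1812, 0.1491, 0.1578, 0.1680, 0.1492, 0.1946]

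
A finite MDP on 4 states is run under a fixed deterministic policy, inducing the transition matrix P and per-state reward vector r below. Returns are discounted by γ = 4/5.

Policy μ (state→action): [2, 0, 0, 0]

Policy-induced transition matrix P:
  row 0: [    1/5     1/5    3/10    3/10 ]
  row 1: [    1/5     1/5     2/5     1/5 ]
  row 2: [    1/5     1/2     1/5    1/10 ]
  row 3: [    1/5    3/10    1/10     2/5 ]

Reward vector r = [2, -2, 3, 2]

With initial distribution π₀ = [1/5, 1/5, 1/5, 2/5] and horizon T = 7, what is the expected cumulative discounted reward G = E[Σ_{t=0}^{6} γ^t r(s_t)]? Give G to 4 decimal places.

G = 4.4936

t=0: π = [0.2000, 0.2000, 0.2000, 0.4000], E[r] = 1.4000, γ^t·E[r] = 1.400000, running G = 1.400000
t=1: π = [0.2000, 0.3000, 0.2200, 0.2800], E[r] = 1.0200, γ^t·E[r] = 0.816000, running G = 2.216000
t=2: π = [0.2000, 0.2940, 0.2520, 0.2540], E[r] = 1.0760, γ^t·E[r] = 0.688640, running G = 2.904640
t=3: π = [0.2000, 0.3010, 0.2534, 0.2456], E[r] = 1.0494, γ^t·E[r] = 0.537293, running G = 3.441933
t=4: π = [0.2000, 0.3006, 0.2556, 0.2438], E[r] = 1.0533, γ^t·E[r] = 0.431440, running G = 3.873373
t=5: π = [0.2000, 0.3011, 0.2557, 0.2432], E[r] = 1.0515, γ^t·E[r] = 0.344542, running G = 4.217914
t=6: π = [0.2000, 0.3010, 0.2559, 0.2431], E[r] = 1.0517, γ^t·E[r] = 0.275705, running G = 4.493620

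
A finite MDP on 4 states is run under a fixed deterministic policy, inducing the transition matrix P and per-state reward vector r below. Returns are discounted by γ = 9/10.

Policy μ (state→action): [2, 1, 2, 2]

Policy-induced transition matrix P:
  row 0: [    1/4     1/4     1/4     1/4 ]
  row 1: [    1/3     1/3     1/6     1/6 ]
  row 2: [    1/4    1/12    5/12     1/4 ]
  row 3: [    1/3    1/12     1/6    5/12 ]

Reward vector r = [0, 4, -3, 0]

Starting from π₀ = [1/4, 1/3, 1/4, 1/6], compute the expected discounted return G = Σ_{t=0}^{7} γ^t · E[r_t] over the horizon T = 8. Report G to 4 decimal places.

G = 0.4621

t=0: π = [0.2500, 0.3333, 0.2500, 0.1667], E[r] = 0.5833, γ^t·E[r] = 0.583333, running G = 0.583333
t=1: π = [0.2917, 0.2083, 0.2500, 0.2500], E[r] = 0.0833, γ^t·E[r] = 0.075000, running G = 0.658333
t=2: π = [0.2882, 0.1840, 0.2535, 0.2743], E[r] = -0.0243, γ^t·E[r] = -0.019688, running G = 0.638646
t=3: π = [0.2882, 0.1774, 0.2541, 0.2804], E[r] = -0.0527, γ^t·E[r] = -0.038391, running G = 0.600255
t=4: π = [0.2881, 0.1757, 0.2542, 0.2819], E[r] = -0.0598, γ^t·E[r] = -0.039203, running G = 0.561052
t=5: π = [0.2881, 0.1753, 0.2542, 0.2823], E[r] = -0.0615, γ^t·E[r] = -0.036341, running G = 0.524712
t=6: π = [0.2881, 0.1752, 0.2542, 0.2825], E[r] = -0.0620, γ^t·E[r] = -0.032947, running G = 0.491765
t=7: π = [0.2881, 0.1752, 0.2542, 0.2825], E[r] = -0.0621, γ^t·E[r] = -0.029706, running G = 0.462059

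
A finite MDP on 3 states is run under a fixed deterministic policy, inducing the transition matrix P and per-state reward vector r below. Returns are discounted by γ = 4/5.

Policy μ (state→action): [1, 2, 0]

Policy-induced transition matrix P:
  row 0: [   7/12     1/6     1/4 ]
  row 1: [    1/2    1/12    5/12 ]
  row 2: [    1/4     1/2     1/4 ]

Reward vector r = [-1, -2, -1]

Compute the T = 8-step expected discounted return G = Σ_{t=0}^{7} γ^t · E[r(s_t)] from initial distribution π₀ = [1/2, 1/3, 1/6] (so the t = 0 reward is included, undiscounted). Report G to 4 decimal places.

G = -5.2286

t=0: π = [0.5000, 0.3333, 0.1667], E[r] = -1.3333, γ^t·E[r] = -1.333333, running G = -1.333333
t=1: π = [0.5000, 0.1944, 0.3056], E[r] = -1.1944, γ^t·E[r] = -0.955556, running G = -2.288889
t=2: π = [0.4653, 0.2523, 0.2824], E[r] = -1.2523, γ^t·E[r] = -0.801481, running G = -3.090370
t=3: π = [0.4682, 0.2398, 0.2921], E[r] = -1.2398, γ^t·E[r] = -0.634765, running G = -3.725136
t=4: π = [0.4660, 0.2440, 0.2900], E[r] = -1.2440, γ^t·E[r] = -0.509557, running G = -4.234693
t=5: π = [0.4663, 0.2430, 0.2907], E[r] = -1.2430, γ^t·E[r] = -0.407301, running G = -4.641994
t=6: π = [0.4662, 0.2433, 0.2905], E[r] = -1.2433, γ^t·E[r] = -0.325926, running G = -4.967920
t=7: π = [0.4662, 0.2432, 0.2906], E[r] = -1.2432, γ^t·E[r] = -0.260723, running G = -5.228643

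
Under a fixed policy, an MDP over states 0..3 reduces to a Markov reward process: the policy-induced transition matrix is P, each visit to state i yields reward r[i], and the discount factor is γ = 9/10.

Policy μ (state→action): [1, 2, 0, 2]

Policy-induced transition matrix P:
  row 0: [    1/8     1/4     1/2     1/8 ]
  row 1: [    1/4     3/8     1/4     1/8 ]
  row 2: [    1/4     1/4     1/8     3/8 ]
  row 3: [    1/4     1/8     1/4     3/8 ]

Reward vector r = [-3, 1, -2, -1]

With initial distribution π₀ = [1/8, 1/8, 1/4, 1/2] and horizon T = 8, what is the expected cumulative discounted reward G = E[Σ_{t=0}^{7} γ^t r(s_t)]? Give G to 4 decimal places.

t=0: π = [0.1250, 0.1250, 0.2500, 0.5000], E[r] = -1.2500, γ^t·E[r] = -1.250000, running G = -1.250000
t=1: π = [0.2344, 0.2031, 0.2500, 0.3125], E[r] = -1.3125, γ^t·E[r] = -1.181250, running G = -2.431250
t=2: π = [0.2207, 0.2363, 0.2773, 0.2656], E[r] = -1.2461, γ^t·E[r] = -1.009336, running G = -3.440586
t=3: π = [0.2224, 0.2463, 0.2705, 0.2607], E[r] = -1.2227, γ^t·E[r] = -0.891316, running G = -4.331902
t=4: π = [0.2222, 0.2482, 0.2718, 0.2578], E[r] = -1.2198, γ^t·E[r] = -0.800303, running G = -5.132205
t=5: π = [0.2222, 0.2488, 0.2716, 0.2574], E[r] = -1.2184, γ^t·E[r] = -0.719470, running G = -5.851675
t=6: π = [0.2222, 0.2489, 0.2716, 0.2572], E[r] = -1.2182, γ^t·E[r] = -0.647403, running G = -6.499079
t=7: π = [0.2222, 0.2490, 0.2716, 0.2572], E[r] = -1.2181, γ^t·E[r] = -0.582627, running G = -7.081706

G = -7.0817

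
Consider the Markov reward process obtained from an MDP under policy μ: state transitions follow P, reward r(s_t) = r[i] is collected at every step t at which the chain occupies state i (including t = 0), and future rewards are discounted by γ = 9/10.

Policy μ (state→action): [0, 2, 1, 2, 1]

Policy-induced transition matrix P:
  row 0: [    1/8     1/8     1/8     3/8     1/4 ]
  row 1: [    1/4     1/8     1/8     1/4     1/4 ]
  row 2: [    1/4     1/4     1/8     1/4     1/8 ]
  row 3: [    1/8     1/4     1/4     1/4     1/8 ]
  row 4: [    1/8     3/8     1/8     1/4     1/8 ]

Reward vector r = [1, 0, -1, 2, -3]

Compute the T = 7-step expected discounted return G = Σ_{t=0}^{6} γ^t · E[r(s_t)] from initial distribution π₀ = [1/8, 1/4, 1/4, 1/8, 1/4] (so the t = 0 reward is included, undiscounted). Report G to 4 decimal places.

t=0: π = [0.1250, 0.2500, 0.2500, 0.1250, 0.2500], E[r] = -0.6250, γ^t·E[r] = -0.625000, running G = -0.625000
t=1: π = [0.1875, 0.2344, 0.1406, 0.2656, 0.1719], E[r] = 0.0625, γ^t·E[r] = 0.056250, running G = -0.568750
t=2: π = [0.1719, 0.2188, 0.1582, 0.2734, 0.1777], E[r] = 0.0273, γ^t·E[r] = 0.022148, running G = -0.546602
t=3: π = [0.1721, 0.2234, 0.1592, 0.2715, 0.1738], E[r] = 0.0344, γ^t·E[r] = 0.025095, running G = -0.521507
t=4: π = [0.1728, 0.2223, 0.1589, 0.2715, 0.1744], E[r] = 0.0336, γ^t·E[r] = 0.022045, running G = -0.499462
t=5: π = [0.1727, 0.2224, 0.1589, 0.2716, 0.1744], E[r] = 0.0338, γ^t·E[r] = 0.019930, running G = -0.479531
t=6: π = [0.1727, 0.2224, 0.1590, 0.2716, 0.1744], E[r] = 0.0337, γ^t·E[r] = 0.017926, running G = -0.461605

G = -0.4616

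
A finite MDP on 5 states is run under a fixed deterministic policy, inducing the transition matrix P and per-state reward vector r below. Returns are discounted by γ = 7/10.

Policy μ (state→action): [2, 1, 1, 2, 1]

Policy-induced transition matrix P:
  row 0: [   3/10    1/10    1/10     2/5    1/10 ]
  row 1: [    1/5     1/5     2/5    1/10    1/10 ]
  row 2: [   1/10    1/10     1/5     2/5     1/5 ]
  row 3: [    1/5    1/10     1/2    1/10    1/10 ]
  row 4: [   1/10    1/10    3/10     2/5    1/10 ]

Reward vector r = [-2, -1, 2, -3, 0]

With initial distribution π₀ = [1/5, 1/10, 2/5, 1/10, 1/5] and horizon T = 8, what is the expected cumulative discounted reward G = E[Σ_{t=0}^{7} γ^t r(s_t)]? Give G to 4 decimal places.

G = -1.6403

t=0: π = [0.2000, 0.1000, 0.4000, 0.1000, 0.2000], E[r] = 0.0000, γ^t·E[r] = 0.000000, running G = 0.000000
t=1: π = [0.1600, 0.1100, 0.2500, 0.3400, 0.1400], E[r] = -0.9500, γ^t·E[r] = -0.665000, running G = -0.665000
t=2: π = [0.1770, 0.1110, 0.3220, 0.2650, 0.1250], E[r] = -0.6160, γ^t·E[r] = -0.301840, running G = -0.966840
t=3: π = [0.1730, 0.1111, 0.2965, 0.2872, 0.1322], E[r] = -0.7257, γ^t·E[r] = -0.248915, running G = -1.215755
t=4: π = [0.1744, 0.1111, 0.3043, 0.2805, 0.1297], E[r] = -0.6929, γ^t·E[r] = -0.166365, running G = -1.382120
t=5: π = [0.1740, 0.1111, 0.3019, 0.2825, 0.1304], E[r] = -0.7030, γ^t·E[r] = -0.118146, running G = -1.500266
t=6: π = [0.1742, 0.1111, 0.3026, 0.2819, 0.1302], E[r] = -0.7000, γ^t·E[r] = -0.082350, running G = -1.582616
t=7: π = [0.1741, 0.1111, 0.3024, 0.2821, 0.1303], E[r] = -0.7009, γ^t·E[r] = -0.057719, running G = -1.640336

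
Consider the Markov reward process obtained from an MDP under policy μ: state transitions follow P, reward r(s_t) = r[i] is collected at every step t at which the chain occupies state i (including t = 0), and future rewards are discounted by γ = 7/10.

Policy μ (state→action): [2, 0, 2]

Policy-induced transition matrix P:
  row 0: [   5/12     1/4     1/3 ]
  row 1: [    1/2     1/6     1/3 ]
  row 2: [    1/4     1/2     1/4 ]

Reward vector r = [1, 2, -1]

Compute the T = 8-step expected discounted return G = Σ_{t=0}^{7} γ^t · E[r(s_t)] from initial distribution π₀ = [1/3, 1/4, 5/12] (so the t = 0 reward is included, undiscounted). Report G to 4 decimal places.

G = 1.9182

t=0: π = [0.3333, 0.2500, 0.4167], E[r] = 0.4167, γ^t·E[r] = 0.416667, running G = 0.416667
t=1: π = [0.3681, 0.3333, 0.2986], E[r] = 0.7361, γ^t·E[r] = 0.515278, running G = 0.931944
t=2: π = [0.3947, 0.2969, 0.3084], E[r] = 0.6800, γ^t·E[r] = 0.333189, running G = 1.265133
t=3: π = [0.3900, 0.3024, 0.3076], E[r] = 0.6871, γ^t·E[r] = 0.235680, running G = 1.500813
t=4: π = [0.3906, 0.3017, 0.3077], E[r] = 0.6863, γ^t·E[r] = 0.164784, running G = 1.665597
t=5: π = [0.3905, 0.3018, 0.3077], E[r] = 0.6864, γ^t·E[r] = 0.115363, running G = 1.780960
t=6: π = [0.3905, 0.3018, 0.3077], E[r] = 0.6864, γ^t·E[r] = 0.080753, running G = 1.861713
t=7: π = [0.3905, 0.3018, 0.3077], E[r] = 0.6864, γ^t·E[r] = 0.056527, running G = 1.918241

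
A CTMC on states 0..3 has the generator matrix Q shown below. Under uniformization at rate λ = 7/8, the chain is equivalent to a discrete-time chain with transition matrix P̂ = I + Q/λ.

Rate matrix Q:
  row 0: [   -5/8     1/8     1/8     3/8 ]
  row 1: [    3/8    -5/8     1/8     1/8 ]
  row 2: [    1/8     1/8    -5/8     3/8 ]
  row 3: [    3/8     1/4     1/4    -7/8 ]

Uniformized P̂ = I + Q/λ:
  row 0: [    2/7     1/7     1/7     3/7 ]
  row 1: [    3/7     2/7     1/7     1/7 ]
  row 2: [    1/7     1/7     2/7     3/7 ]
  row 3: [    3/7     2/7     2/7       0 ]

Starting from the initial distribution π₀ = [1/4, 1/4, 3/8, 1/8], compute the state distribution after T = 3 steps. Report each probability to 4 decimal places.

π = [0.3200, 0.2081, 0.2085, 0.2635]

t=0: π = [0.2500, 0.2500, 0.3750, 0.1250]
t=1: π = [0.2857, 0.1964, 0.2143, 0.3036]
t=2: π = [0.3265, 0.2143, 0.2168, 0.2423]
t=3: π = [0.3200, 0.2081, 0.2085, 0.2635]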